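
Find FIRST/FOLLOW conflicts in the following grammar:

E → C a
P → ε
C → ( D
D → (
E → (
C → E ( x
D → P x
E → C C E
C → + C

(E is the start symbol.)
No FIRST/FOLLOW conflicts.

Nullable non-terminals: P.
P has a nullable alternative but only one production, so nothing to check.

C, D, E have no nullable alternative, so no FIRST/FOLLOW check is needed there.

No FIRST/FOLLOW conflicts found.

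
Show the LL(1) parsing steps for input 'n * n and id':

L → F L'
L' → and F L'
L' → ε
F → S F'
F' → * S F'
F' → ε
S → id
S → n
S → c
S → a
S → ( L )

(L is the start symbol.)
LL(1) parsing maintains a stack (initially the start symbol over $) and the input. At each step: if the stack top is a terminal, match it against the current input token; if it is a non-terminal N, replace it with the RHS of M[N, lookahead] (the unique production whose predict set contains the lookahead).

Stack is shown with the top on the left.

Stack        Input           Action
-----------------------------------
L $          n * n and id $  output L → F L'
F L' $       n * n and id $  output F → S F'
S F' L' $    n * n and id $  output S → n
n F' L' $    n * n and id $  match 'n'
F' L' $      * n and id $    output F' → * S F'
* S F' L' $  * n and id $    match '*'
S F' L' $    n and id $      output S → n
n F' L' $    n and id $      match 'n'
F' L' $      and id $        output F' → ε
L' $         and id $        output L' → and F L'
and F L' $   and id $        match 'and'
F L' $       id $            output F → S F'
S F' L' $    id $            output S → id
id F' L' $   id $            match 'id'
F' L' $      $               output F' → ε
L' $         $               output L' → ε
$            $               accept

The string is accepted.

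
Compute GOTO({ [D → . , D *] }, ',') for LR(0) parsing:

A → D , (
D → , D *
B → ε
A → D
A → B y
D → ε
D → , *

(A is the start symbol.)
GOTO(I, ',') = CLOSURE({ [A → αX.β] : [A → α.Xβ] ∈ I, X = ',' })

Items with dot before ',', with the dot advanced:
  [D → . , D *] → [D → , . D *]
Closure of the advanced items:
  [D → , . D *] has the dot before D: add [D → . , D *], [D → .], [D → . , *]

GOTO = { [D → , . D *], [D → . , *], [D → . , D *], [D → .] }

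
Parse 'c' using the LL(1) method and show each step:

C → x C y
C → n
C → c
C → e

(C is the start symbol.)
LL(1) parsing maintains a stack (initially the start symbol over $) and the input. At each step: if the stack top is a terminal, match it against the current input token; if it is a non-terminal N, replace it with the RHS of M[N, lookahead] (the unique production whose predict set contains the lookahead).

Stack is shown with the top on the left.

Stack  Input  Action
--------------------
C $    c $    output C → c
c $    c $    match 'c'
$      $      accept

The string is accepted.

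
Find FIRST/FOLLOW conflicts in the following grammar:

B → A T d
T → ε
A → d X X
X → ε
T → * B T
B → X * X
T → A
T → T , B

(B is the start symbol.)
Yes. T → A with FOLLOW(T) on { 'd' }; T → T ',' B with FOLLOW(T) on { ',', 'd' }

Nullable non-terminals: T, X.
FIRST sets used below: FIRST(A) = { 'd' }, FIRST(T) = { '*', ',', 'd', ε }

T: nullable alternative(s) T → ε; FOLLOW(T) = { ',', 'd' }
  T → ε: FIRST \ {ε} = { } — this is the only nullable alternative, skip
  T → * B T: FIRST \ {ε} = { '*' } — disjoint from FOLLOW(T)
  T → A: FIRST \ {ε} = { 'd' } — overlaps FOLLOW(T) on { 'd' }: CONFLICT
  T → T , B: FIRST \ {ε} = { '*', ',', 'd' } — overlaps FOLLOW(T) on { ',', 'd' }: CONFLICT
X has a nullable alternative but only one production, so nothing to check.

A, B have no nullable alternative, so no FIRST/FOLLOW check is needed there.

So the grammar has 2 FIRST/FOLLOW conflicts (marked CONFLICT above).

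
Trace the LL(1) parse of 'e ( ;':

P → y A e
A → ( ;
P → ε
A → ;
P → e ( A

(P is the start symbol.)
LL(1) parsing maintains a stack (initially the start symbol over $) and the input. At each step: if the stack top is a terminal, match it against the current input token; if it is a non-terminal N, replace it with the RHS of M[N, lookahead] (the unique production whose predict set contains the lookahead).

Stack is shown with the top on the left.

Stack    Input    Action
------------------------
P $      e ( ; $  output P → e ( A
e ( A $  e ( ; $  match 'e'
( A $    ( ; $    match '('
A $      ; $      output A → ;
; $      ; $      match ';'
$        $        accept

The string is accepted.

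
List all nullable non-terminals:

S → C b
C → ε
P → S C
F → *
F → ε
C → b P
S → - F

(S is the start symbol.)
{ 'C', 'F' }

ε-productions: C → ε, F → ε
So C, F are immediately nullable.
No further non-terminal can be added: every production for the remaining non-terminals contains a terminal or a non-nullable non-terminal.
Nullable = { 'C', 'F' }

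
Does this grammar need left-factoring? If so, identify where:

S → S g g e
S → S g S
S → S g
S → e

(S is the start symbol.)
Yes, S has productions with common prefix 'S g'

Left-factoring is needed when two productions for the same non-terminal
share a common prefix on the right-hand side.

Productions for S:
  S → S g g e
  S → S g S
  S → S g
  S → e

Found common prefix 'S g' in productions for S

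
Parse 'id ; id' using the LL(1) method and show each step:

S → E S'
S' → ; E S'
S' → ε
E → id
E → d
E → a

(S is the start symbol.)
Stack is shown with the top on the left.

Stack     Input      Action
---------------------------
S $       id ; id $  output S → E S'
E S' $    id ; id $  output E → id
id S' $   id ; id $  match 'id'
S' $      ; id $     output S' → ; E S'
; E S' $  ; id $     match ';'
E S' $    id $       output E → id
id S' $   id $       match 'id'
S' $      $          output S' → ε
$         $          accept

The string is accepted.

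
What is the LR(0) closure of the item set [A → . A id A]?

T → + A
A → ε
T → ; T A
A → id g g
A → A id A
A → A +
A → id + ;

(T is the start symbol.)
{ [A → . A +], [A → . A id A], [A → . id + ;], [A → . id g g], [A → .] }

Start with: [A → . A id A]
  [A → . A id A] has the dot before A: add [A → .], [A → . id g g], [A → . A +], [A → . id + ;]
No further items can be added.

CLOSURE = { [A → . A +], [A → . A id A], [A → . id + ;], [A → . id g g], [A → .] }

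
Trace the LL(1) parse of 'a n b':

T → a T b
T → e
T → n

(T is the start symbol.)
Stack is shown with the top on the left.

Stack    Input    Action
------------------------
T $      a n b $  output T → a T b
a T b $  a n b $  match 'a'
T b $    n b $    output T → n
n b $    n b $    match 'n'
b $      b $      match 'b'
$        $        accept

The string is accepted.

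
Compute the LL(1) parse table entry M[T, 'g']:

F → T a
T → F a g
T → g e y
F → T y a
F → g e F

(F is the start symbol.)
To find M[T, 'g'], we find productions for T where 'g' is in the predict set (PREDICT(N → α) = (FIRST(α) \ {ε}) ∪ (FOLLOW(N) if α ⇒* ε)).

Relevant sets:
  FIRST(F) = { 'g' }

T → F a g: PREDICT = { 'g' }
  'g' is in predict set, so this production goes in M[T, 'g']
T → g e y: PREDICT = { 'g' }
  'g' is in predict set, so this production goes in M[T, 'g']

M[T, 'g'] = T → F a g, T → g e y  (a multiply-defined cell — the grammar is not LL(1))

Answer: T → F a g, T → g e y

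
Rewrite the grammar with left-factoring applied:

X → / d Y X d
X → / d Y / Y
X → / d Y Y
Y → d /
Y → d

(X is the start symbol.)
Left-factoring transforms A → αβ₁ | αβ₂ into A → αA' and A' → β₁ | β₂
(α is the longest common prefix among the alternatives). Repeat until
no nonterminal has two alternatives with a common prefix.

Round 1: X has alternatives sharing prefix '/ d Y'. Introduce X': X → / d Y X'
  Add: X' → X d
  Add: X' → / Y
  Add: X' → Y

Round 2: Y has alternatives sharing prefix 'd'. Introduce Y': Y → d Y'
  Add: Y' → /
  Add: Y' → ε

No remaining common prefixes — done.

Resulting grammar:
X → / d Y X'
X' → X d
X' → / Y
X' → Y
Y → d Y'
Y' → /
Y' → ε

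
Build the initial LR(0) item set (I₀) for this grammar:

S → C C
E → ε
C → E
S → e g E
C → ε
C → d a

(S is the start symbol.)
{ [C → . E], [C → . d a], [C → .], [E → .], [S → . C C], [S → . e g E], [S' → . S] }

First, augment the grammar with S' → S
I₀ = CLOSURE({ [S' → . S] }):
  [S' → . S] has the dot before S: add [S → . C C], [S → . e g E]
  [S → . C C] has the dot before C: add [C → . E], [C → .], [C → . d a]
  [C → . E] has the dot before E: add [E → .]
No further items can be added.

I₀ = { [C → . E], [C → . d a], [C → .], [E → .], [S → . C C], [S → . e g E], [S' → . S] }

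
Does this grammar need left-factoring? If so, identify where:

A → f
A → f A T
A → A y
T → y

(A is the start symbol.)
Yes, A has productions with common prefix 'f'

Left-factoring is needed when two productions for the same non-terminal
share a common prefix on the right-hand side.

Productions for A:
  A → f
  A → f A T
  A → A y

Found common prefix 'f' in productions for A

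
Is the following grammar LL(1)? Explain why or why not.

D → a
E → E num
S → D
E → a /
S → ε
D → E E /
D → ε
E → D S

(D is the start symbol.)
A grammar is LL(1) if for each non-terminal N with multiple productions, the predict sets of those productions are pairwise disjoint, where PREDICT(N → α) = (FIRST(α) \ {ε}) ∪ (FOLLOW(N) if α ⇒* ε).

Relevant sets:
  FIRST(E) = { '/', 'a', 'num', ε }
  FIRST(D) = { '/', 'a', 'num', ε }
  FIRST(S) = { '/', 'a', 'num', ε }
  FOLLOW(D) = { $, '/', 'a', 'num' }
  FOLLOW(E) = { '/', 'a', 'num' }
  FOLLOW(S) = { '/', 'a', 'num' }

For D:
  PREDICT(D → a) = { 'a' }
  PREDICT(D → E E '/') = { '/', 'a', 'num' }
  PREDICT(D → ε) = { $, '/', 'a', 'num' }
For E:
  PREDICT(E → E num) = { '/', 'a', 'num' }
  PREDICT(E → a '/') = { 'a' }
  PREDICT(E → D S) = { '/', 'a', 'num' }
For S:
  PREDICT(S → D) = { '/', 'a', 'num' }
  PREDICT(S → ε) = { '/', 'a', 'num' }

Conflict found: Predict set conflict for D: { 'a' }
The grammar is NOT LL(1).

Answer: No. Predict set conflict for D: { 'a' }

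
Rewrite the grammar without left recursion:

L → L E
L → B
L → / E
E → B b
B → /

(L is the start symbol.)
L → B L'
L → / E L'
L' → E L'
L' → ε
E → B b
B → /

L is directly left-recursive. The standard transformation for
  A → A α₁ | ... | A α_m | β₁ | ... | β_n
is
  A  → β₁ A' | ... | β_n A'
  A' → α₁ A' | ... | α_m A' | ε

L → B becomes L → B L'
L → / E becomes L → / E L'
L → L E becomes L' → E L'
Add L' → ε

Productions for other non-terminals are unchanged:
  E → B b
  B → /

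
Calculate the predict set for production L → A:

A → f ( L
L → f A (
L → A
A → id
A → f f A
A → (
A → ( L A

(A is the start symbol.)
PREDICT(L → A) = (FIRST(RHS) \ {ε}) ∪ (FOLLOW(L) if ε ∈ FIRST(RHS), i.e. RHS ⇒* ε)
FIRST(A) = { '(', 'f', 'id' }
FIRST(A) = { '(', 'f', 'id' }
ε ∉ FIRST(A), so FOLLOW(L) is not added.
PREDICT(L → A) = { '(', 'f', 'id' }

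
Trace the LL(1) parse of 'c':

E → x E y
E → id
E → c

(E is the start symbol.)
LL(1) parsing maintains a stack (initially the start symbol over $) and the input. At each step: if the stack top is a terminal, match it against the current input token; if it is a non-terminal N, replace it with the RHS of M[N, lookahead] (the unique production whose predict set contains the lookahead).

Stack is shown with the top on the left.

Stack  Input  Action
--------------------
E $    c $    output E → c
c $    c $    match 'c'
$      $      accept

The string is accepted.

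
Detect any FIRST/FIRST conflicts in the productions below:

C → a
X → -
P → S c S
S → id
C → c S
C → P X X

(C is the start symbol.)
FIRST sets of the non-terminals at (or reachable through a nullable prefix from) the front of some alternative:
  FIRST(P) = { 'id' }

Productions for C:
  C → a: FIRST = { 'a' }
  C → c S: FIRST = { 'c' }
  C → P X X: FIRST = { 'id' }
X, P, S have only one production, so no FIRST/FIRST conflict is possible there.

All alternatives of each non-terminal have pairwise disjoint FIRST sets.

Answer: No FIRST/FIRST conflicts.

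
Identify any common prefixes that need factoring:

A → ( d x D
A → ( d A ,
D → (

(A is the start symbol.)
Left-factoring is needed when two productions for the same non-terminal
share a common prefix on the right-hand side.

Productions for A:
  A → ( d x D
  A → ( d A ,

Found common prefix '( d' in productions for A

Answer: Yes, A has productions with common prefix '( d'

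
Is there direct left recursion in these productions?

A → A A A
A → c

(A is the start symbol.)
Yes, A is left-recursive

A → A A A: LEFT RECURSIVE (starts with A)
A → c: starts with c

The grammar has direct left recursion on: A.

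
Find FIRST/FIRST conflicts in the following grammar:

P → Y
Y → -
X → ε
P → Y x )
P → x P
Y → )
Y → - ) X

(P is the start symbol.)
Yes. P → Y / P → Y x ')' on { ')', '-' }; Y → '-' / Y → '-' ')' X on { '-' }

FIRST sets of the non-terminals at (or reachable through a nullable prefix from) the front of some alternative:
  FIRST(Y) = { ')', '-' }

Productions for P:
  P → Y: FIRST = { ')', '-' }
  P → Y x ): FIRST = { ')', '-' }
  P → x P: FIRST = { 'x' }
Productions for Y:
  Y → -: FIRST = { '-' }
  Y → ): FIRST = { ')' }
  Y → - ) X: FIRST = { '-' }
X has only one production, so no FIRST/FIRST conflict is possible there.

Conflict for P: P → Y and P → Y x )
  Overlap: { ')', '-' }
Conflict for Y: Y → - and Y → - ) X
  Overlap: { '-' }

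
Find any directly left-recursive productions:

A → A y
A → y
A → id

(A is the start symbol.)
Yes, A is left-recursive

Direct left recursion occurs when N → N α for some non-terminal N (the right-hand side begins with the left-hand side itself).

A → A y: LEFT RECURSIVE (starts with A)
A → y: starts with y
A → id: starts with id

The grammar has direct left recursion on: A.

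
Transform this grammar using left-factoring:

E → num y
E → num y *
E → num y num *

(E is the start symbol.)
Left-factoring transforms A → αβ₁ | αβ₂ into A → αA' and A' → β₁ | β₂
(α is the longest common prefix among the alternatives). Repeat until
no nonterminal has two alternatives with a common prefix.

Round 1: E has alternatives sharing prefix 'num y'. Introduce E': E → num y E'
  Add: E' → ε
  Add: E' → *
  Add: E' → num *

No remaining common prefixes — done.

Resulting grammar:
E → num y E'
E' → ε
E' → *
E' → num *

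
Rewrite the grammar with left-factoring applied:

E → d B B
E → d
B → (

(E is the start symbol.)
E → d E'
E' → B B
E' → ε
B → (

Left-factoring transforms A → αβ₁ | αβ₂ into A → αA' and A' → β₁ | β₂
(α is the longest common prefix among the alternatives). Repeat until
no nonterminal has two alternatives with a common prefix.

Round 1: E has alternatives sharing prefix 'd'. Introduce E': E → d E'
  Add: E' → B B
  Add: E' → ε

No remaining common prefixes — done.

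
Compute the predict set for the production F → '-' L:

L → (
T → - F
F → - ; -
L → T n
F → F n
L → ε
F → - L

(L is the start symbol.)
{ '-' }

PREDICT(F → '-' L) = (FIRST(RHS) \ {ε}) ∪ (FOLLOW(F) if ε ∈ FIRST(RHS), i.e. RHS ⇒* ε)
FIRST('-' L) = { '-' }
ε ∉ FIRST('-' L), so FOLLOW(F) is not added.
PREDICT(F → '-' L) = { '-' }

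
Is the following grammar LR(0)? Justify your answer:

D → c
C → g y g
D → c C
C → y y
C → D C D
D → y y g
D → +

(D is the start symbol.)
A grammar is LR(0) if no state in the canonical LR(0) collection has:
  - both a shift item (dot before a terminal) and a complete item (shift-reduce conflict), or
  - two or more complete items (reduce-reduce conflict; the accept item [D' → D .] counts as a complete item here).

Augment with D' → D and build the canonical LR(0) collection (I0 = CLOSURE({[D' → . D]}), then GOTO on every symbol after a dot until no new states appear). It has 16 states:
  I0: { [D → . +], [D → . c C], [D → . c], [D → . y y g], [D' → . D] }  — shift
  I1: { [D → + .] }  — reduce
  I2: { [D' → D .] }  — accept
  I3: { [C → . D C D], [C → . g y g], [C → . y y], [D → . +], [D → . c C], [D → . c], [D → . y y g], [D → c . C], [D → c .] }  — shift, reduce
  I4: { [D → y . y g] }  — shift
  I5: { [D → y y . g] }  — shift
  I6: { [D → y y g .] }  — reduce
  I7: { [D → c C .] }  — reduce
  I8: { [C → . D C D], [C → . g y g], [C → . y y], [C → D . C D], [D → . +], [D → . c C], [D → . c], [D → . y y g] }  — shift
  I9: { [C → g . y g] }  — shift
  I10: { [C → y . y], [D → y . y g] }  — shift
  I11: { [C → y y .], [D → y y . g] }  — shift, reduce
  I12: { [C → g y . g] }  — shift
  I13: { [C → g y g .] }  — reduce
  I14: { [C → D C . D], [D → . +], [D → . c C], [D → . c], [D → . y y g] }  — shift
  I15: { [C → D C D .] }  — reduce

Conflict in state I3:
  Shift-reduce conflict between [D → c .] and [C → . g y g]
So the grammar is NOT LR(0).

Answer: No. Shift-reduce conflict between [D → c .] and [C → . g y g]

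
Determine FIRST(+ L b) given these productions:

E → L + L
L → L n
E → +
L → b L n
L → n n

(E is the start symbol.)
{ '+' }

To compute FIRST(+ L b), process the symbols left to right:
Symbol + is a terminal. Add '+' and stop.
FIRST(+ L b) = { '+' }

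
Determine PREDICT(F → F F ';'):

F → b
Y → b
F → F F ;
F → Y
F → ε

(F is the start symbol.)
PREDICT(F → F F ';') = (FIRST(RHS) \ {ε}) ∪ (FOLLOW(F) if ε ∈ FIRST(RHS), i.e. RHS ⇒* ε)
FIRST(F) = { ';', 'b', ε }
FIRST(F F ';') = { ';', 'b' }
ε ∉ FIRST(F F ';'), so FOLLOW(F) is not added.
PREDICT(F → F F ';') = { ';', 'b' }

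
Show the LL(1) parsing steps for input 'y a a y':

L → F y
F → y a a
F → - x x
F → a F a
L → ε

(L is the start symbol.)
LL(1) parsing maintains a stack (initially the start symbol over $) and the input. At each step: if the stack top is a terminal, match it against the current input token; if it is a non-terminal N, replace it with the RHS of M[N, lookahead] (the unique production whose predict set contains the lookahead).

Stack is shown with the top on the left.

Stack      Input      Action
----------------------------
L $        y a a y $  output L → F y
F y $      y a a y $  output F → y a a
y a a y $  y a a y $  match 'y'
a a y $    a a y $    match 'a'
a y $      a y $      match 'a'
y $        y $        match 'y'
$          $          accept

The string is accepted.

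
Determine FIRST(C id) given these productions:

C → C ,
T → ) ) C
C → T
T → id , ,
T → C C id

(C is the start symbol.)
{ ')', 'id' }

FIRST sets of the non-terminals involved (from the grammar, by fixed-point iteration):
  FIRST(C) = { ')', 'id' }

To compute FIRST(C id), process the symbols left to right:
Symbol C is a non-terminal. Add FIRST(C) \ {ε} = { ')', 'id' }
C is not nullable (ε ∉ FIRST(C)), so stop here.
FIRST(C id) = { ')', 'id' }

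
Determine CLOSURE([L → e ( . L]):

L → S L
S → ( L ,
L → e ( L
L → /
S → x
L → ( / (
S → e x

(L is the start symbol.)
{ [L → . ( / (], [L → . /], [L → . S L], [L → . e ( L], [L → e ( . L], [S → . ( L ,], [S → . e x], [S → . x] }

To compute CLOSURE, for each item [A → α.Bβ] where B is a non-terminal, add [B → .γ] for all productions B → γ; repeat for the newly added items until nothing changes.

Start with: [L → e ( . L]
  [L → e ( . L] has the dot before L: add [L → . S L], [L → . e ( L], [L → . /], [L → . ( / (]
  [L → . S L] has the dot before S: add [S → . ( L ,], [S → . x], [S → . e x]
No further items can be added.

CLOSURE = { [L → . ( / (], [L → . /], [L → . S L], [L → . e ( L], [L → e ( . L], [S → . ( L ,], [S → . e x], [S → . x] }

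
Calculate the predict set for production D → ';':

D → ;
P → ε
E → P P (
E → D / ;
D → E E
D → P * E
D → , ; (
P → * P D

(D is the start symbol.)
PREDICT(D → ';') = (FIRST(RHS) \ {ε}) ∪ (FOLLOW(D) if ε ∈ FIRST(RHS), i.e. RHS ⇒* ε)
FIRST(';') = { ';' }
ε ∉ FIRST(';'), so FOLLOW(D) is not added.
PREDICT(D → ';') = { ';' }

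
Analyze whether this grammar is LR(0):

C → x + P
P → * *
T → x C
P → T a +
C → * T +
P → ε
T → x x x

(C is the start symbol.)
Augment with C' → C and build the canonical LR(0) collection (I0 = CLOSURE({[C' → . C]}), then GOTO on every symbol after a dot until no new states appear). It has 17 states:
  I0: { [C → . * T +], [C → . x + P], [C' → . C] }  — shift
  I1: { [C → * . T +], [T → . x C], [T → . x x x] }  — shift
  I2: { [C' → C .] }  — accept
  I3: { [C → x . + P] }  — shift
  I4: { [C → x + . P], [P → . * *], [P → . T a +], [P → .], [T → . x C], [T → . x x x] }  — shift, reduce
  I5: { [P → * . *] }  — shift
  I6: { [C → x + P .] }  — reduce
  I7: { [P → T . a +] }  — shift
  I8: { [C → . * T +], [C → . x + P], [T → x . C], [T → x . x x] }  — shift
  I9: { [T → x C .] }  — reduce
  I10: { [C → x . + P], [T → x x . x] }  — shift
  I11: { [T → x x x .] }  — reduce
  I12: { [P → T a . +] }  — shift
  I13: { [P → T a + .] }  — reduce
  I14: { [P → * * .] }  — reduce
  I15: { [C → * T . +] }  — shift
  I16: { [C → * T + .] }  — reduce

Conflict in state I4:
  Shift-reduce conflict between [P → .] and [P → . * *]
So the grammar is NOT LR(0).

Answer: No. Shift-reduce conflict between [P → .] and [P → . * *]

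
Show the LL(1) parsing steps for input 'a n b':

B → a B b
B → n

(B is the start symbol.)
Stack is shown with the top on the left.

Stack    Input    Action
------------------------
B $      a n b $  output B → a B b
a B b $  a n b $  match 'a'
B b $    n b $    output B → n
n b $    n b $    match 'n'
b $      b $      match 'b'
$        $        accept

The string is accepted.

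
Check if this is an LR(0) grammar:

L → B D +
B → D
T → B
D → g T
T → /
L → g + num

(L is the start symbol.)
Yes, the grammar is LR(0)

A grammar is LR(0) if no state in the canonical LR(0) collection has:
  - both a shift item (dot before a terminal) and a complete item (shift-reduce conflict), or
  - two or more complete items (reduce-reduce conflict; the accept item [L' → L .] counts as a complete item here).

Augment with L' → L and build the canonical LR(0) collection (I0 = CLOSURE({[L' → . L]}), then GOTO on every symbol after a dot until no new states appear). It has 13 states:
  I0: { [B → . D], [D → . g T], [L → . B D +], [L → . g + num], [L' → . L] }  — shift
  I1: { [D → . g T], [L → B . D +] }  — shift
  I2: { [B → D .] }  — reduce
  I3: { [L' → L .] }  — accept
  I4: { [B → . D], [D → . g T], [D → g . T], [L → g . + num], [T → . /], [T → . B] }  — shift
  I5: { [L → g + . num] }  — shift
  I6: { [T → / .] }  — reduce
  I7: { [T → B .] }  — reduce
  I8: { [D → g T .] }  — reduce
  I9: { [B → . D], [D → . g T], [D → g . T], [T → . /], [T → . B] }  — shift
  I10: { [L → g + num .] }  — reduce
  I11: { [L → B D . +] }  — shift
  I12: { [L → B D + .] }  — reduce

Every state is either a pure shift/goto state or contains exactly one complete item and nothing to shift — no conflicts. The grammar is LR(0).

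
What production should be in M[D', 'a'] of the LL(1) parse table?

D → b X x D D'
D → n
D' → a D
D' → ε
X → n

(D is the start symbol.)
To find M[D', 'a'], we find productions for D' where 'a' is in the predict set (PREDICT(N → α) = (FIRST(α) \ {ε}) ∪ (FOLLOW(N) if α ⇒* ε)).

Relevant sets:
  FOLLOW(D') = { $, 'a' }

D' → a D: PREDICT = { 'a' }
  'a' is in predict set, so this production goes in M[D', 'a']
D' → ε: PREDICT = { $, 'a' }
  'a' is in predict set, so this production goes in M[D', 'a']

M[D', 'a'] = D' → a D, D' → ε  (a multiply-defined cell — the grammar is not LL(1))

Answer: D' → a D, D' → ε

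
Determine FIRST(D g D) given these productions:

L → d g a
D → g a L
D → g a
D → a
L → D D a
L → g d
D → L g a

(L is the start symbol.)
{ 'a', 'd', 'g' }

FIRST sets of the non-terminals involved (from the grammar, by fixed-point iteration):
  FIRST(D) = { 'a', 'd', 'g' }

To compute FIRST(D g D), process the symbols left to right:
Symbol D is a non-terminal. Add FIRST(D) \ {ε} = { 'a', 'd', 'g' }
D is not nullable (ε ∉ FIRST(D)), so stop here.
FIRST(D g D) = { 'a', 'd', 'g' }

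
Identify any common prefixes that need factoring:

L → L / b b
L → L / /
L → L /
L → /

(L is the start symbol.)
Yes, L has productions with common prefix 'L /'

Left-factoring is needed when two productions for the same non-terminal
share a common prefix on the right-hand side.

Productions for L:
  L → L / b b
  L → L / /
  L → L /
  L → /

Found common prefix 'L /' in productions for L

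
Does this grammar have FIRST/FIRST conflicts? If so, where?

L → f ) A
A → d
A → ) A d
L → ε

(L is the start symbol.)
No FIRST/FIRST conflicts.

A FIRST/FIRST conflict occurs when two productions N → α and N → β for the same non-terminal have FIRST(α) ∩ FIRST(β) ≠ ∅ (with ε ∈ FIRST of a nullable right-hand side, so two nullable alternatives also conflict).

Productions for L:
  L → f ) A: FIRST = { 'f' }
  L → ε: FIRST = { ε }
Productions for A:
  A → d: FIRST = { 'd' }
  A → ) A d: FIRST = { ')' }

All alternatives of each non-terminal have pairwise disjoint FIRST sets.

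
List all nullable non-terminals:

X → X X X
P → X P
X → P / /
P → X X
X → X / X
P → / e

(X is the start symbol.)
A non-terminal is nullable if it can derive ε (the empty string): either it has an ε-production, or it has a production whose right-hand side consists entirely of nullable non-terminals.

There are no ε-productions, so no non-terminal can derive ε.
No non-terminals are nullable.

Answer: None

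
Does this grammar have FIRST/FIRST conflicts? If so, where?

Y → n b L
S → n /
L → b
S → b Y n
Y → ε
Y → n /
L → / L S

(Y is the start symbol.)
Productions for Y:
  Y → n b L: FIRST = { 'n' }
  Y → ε: FIRST = { ε }
  Y → n /: FIRST = { 'n' }
Productions for S:
  S → n /: FIRST = { 'n' }
  S → b Y n: FIRST = { 'b' }
Productions for L:
  L → b: FIRST = { 'b' }
  L → / L S: FIRST = { '/' }

Conflict for Y: Y → n b L and Y → n /
  Overlap: { 'n' }

Answer: Yes. Y → n b L / Y → n '/' on { 'n' }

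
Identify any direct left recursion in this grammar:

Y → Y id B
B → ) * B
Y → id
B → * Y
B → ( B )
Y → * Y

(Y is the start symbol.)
Yes, Y is left-recursive

Direct left recursion occurs when N → N α for some non-terminal N (the right-hand side begins with the left-hand side itself).

Y → Y id B: LEFT RECURSIVE (starts with Y)
B → ) * B: starts with ')'
Y → id: starts with id
B → * Y: starts with '*'
B → ( B ): starts with '('
Y → * Y: starts with '*'

The grammar has direct left recursion on: Y.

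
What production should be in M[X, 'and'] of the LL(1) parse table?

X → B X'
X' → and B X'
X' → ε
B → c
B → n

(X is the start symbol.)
Empty (error entry)

To find M[X, 'and'], we find productions for X where 'and' is in the predict set (PREDICT(N → α) = (FIRST(α) \ {ε}) ∪ (FOLLOW(N) if α ⇒* ε)).

Relevant sets:
  FIRST(B) = { 'c', 'n' }

X → B X': PREDICT = { 'c', 'n' }

M[X, 'and'] is empty (no production applies)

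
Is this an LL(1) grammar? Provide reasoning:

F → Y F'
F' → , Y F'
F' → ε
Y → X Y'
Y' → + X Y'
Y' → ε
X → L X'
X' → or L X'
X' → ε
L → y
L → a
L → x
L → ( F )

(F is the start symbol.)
Yes, the grammar is LL(1).

A grammar is LL(1) if for each non-terminal N with multiple productions, the predict sets of those productions are pairwise disjoint, where PREDICT(N → α) = (FIRST(α) \ {ε}) ∪ (FOLLOW(N) if α ⇒* ε).

Relevant sets:
  FOLLOW(F') = { $, ')' }
  FOLLOW(Y') = { $, ')', ',' }
  FOLLOW(X') = { $, ')', '+', ',' }

For F':
  PREDICT(F' → ',' Y F') = { ',' }
  PREDICT(F' → ε) = { $, ')' }
For Y':
  PREDICT(Y' → '+' X Y') = { '+' }
  PREDICT(Y' → ε) = { $, ')', ',' }
For X':
  PREDICT(X' → or L X') = { 'or' }
  PREDICT(X' → ε) = { $, ')', '+', ',' }
For L:
  PREDICT(L → y) = { 'y' }
  PREDICT(L → a) = { 'a' }
  PREDICT(L → x) = { 'x' }
  PREDICT(L → '(' F ')') = { '(' }
F, Y, X have a single production, so nothing to check there.

All predict sets are disjoint. The grammar IS LL(1).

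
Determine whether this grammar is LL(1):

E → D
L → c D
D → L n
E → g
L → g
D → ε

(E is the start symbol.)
A grammar is LL(1) if for each non-terminal N with multiple productions, the predict sets of those productions are pairwise disjoint, where PREDICT(N → α) = (FIRST(α) \ {ε}) ∪ (FOLLOW(N) if α ⇒* ε).

Relevant sets:
  FIRST(D) = { 'c', 'g', ε }
  FIRST(L) = { 'c', 'g' }
  FOLLOW(E) = { $ }
  FOLLOW(D) = { $, 'n' }

For E:
  PREDICT(E → D) = { $, 'c', 'g' }
  PREDICT(E → g) = { 'g' }
For L:
  PREDICT(L → c D) = { 'c' }
  PREDICT(L → g) = { 'g' }
For D:
  PREDICT(D → L n) = { 'c', 'g' }
  PREDICT(D → ε) = { $, 'n' }

Conflict found: Predict set conflict for E: { 'g' }
The grammar is NOT LL(1).

Answer: No. Predict set conflict for E: { 'g' }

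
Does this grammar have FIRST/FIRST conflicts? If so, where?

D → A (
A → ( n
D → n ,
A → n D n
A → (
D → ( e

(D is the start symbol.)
FIRST sets of the non-terminals at (or reachable through a nullable prefix from) the front of some alternative:
  FIRST(A) = { '(', 'n' }

Productions for D:
  D → A (: FIRST = { '(', 'n' }
  D → n ,: FIRST = { 'n' }
  D → ( e: FIRST = { '(' }
Productions for A:
  A → ( n: FIRST = { '(' }
  A → n D n: FIRST = { 'n' }
  A → (: FIRST = { '(' }

Conflict for D: D → A ( and D → n ,
  Overlap: { 'n' }
Conflict for D: D → A ( and D → ( e
  Overlap: { '(' }
Conflict for A: A → ( n and A → (
  Overlap: { '(' }

Answer: Yes. D → A '(' / D → n ',' on { 'n' }; D → A '(' / D → '(' e on { '(' }; A → '(' n / A → '(' on { '(' }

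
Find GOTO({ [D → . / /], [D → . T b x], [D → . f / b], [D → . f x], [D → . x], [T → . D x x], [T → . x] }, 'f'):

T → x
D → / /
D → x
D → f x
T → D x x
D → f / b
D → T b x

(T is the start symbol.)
GOTO(I, 'f') = CLOSURE({ [A → αX.β] : [A → α.Xβ] ∈ I, X = 'f' })

Items with dot before 'f', with the dot advanced:
  [D → . f / b] → [D → f . / b]
  [D → . f x] → [D → f . x]
Closure adds nothing (no advanced item has the dot before a non-terminal).

GOTO = { [D → f . / b], [D → f . x] }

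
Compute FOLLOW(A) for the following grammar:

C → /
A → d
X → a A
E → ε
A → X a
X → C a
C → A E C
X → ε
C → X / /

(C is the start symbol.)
To compute FOLLOW(A), find every occurrence of A on a right-hand side N → α A β: add FIRST(β) \ {ε}, and if β is empty or nullable also add FOLLOW(N). Iterate to a fixed point.

In X → a A: A is at the end, add FOLLOW(X)
In C → A E C: A is followed by E C, add FIRST(E C) \ {ε} = { '/', 'a', 'd' }

The FOLLOW sets referred to above (computed the same way, to a fixed point):
  FOLLOW(X) = { '/', 'a' }

Taking the union: FOLLOW(A) = { '/', 'a', 'd' }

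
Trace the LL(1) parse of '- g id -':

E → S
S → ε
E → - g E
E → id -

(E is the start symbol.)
Stack is shown with the top on the left.

Stack    Input       Action
---------------------------
E $      - g id - $  output E → - g E
- g E $  - g id - $  match '-'
g E $    g id - $    match 'g'
E $      id - $      output E → id -
id - $   id - $      match 'id'
- $      - $         match '-'
$        $           accept

The string is accepted.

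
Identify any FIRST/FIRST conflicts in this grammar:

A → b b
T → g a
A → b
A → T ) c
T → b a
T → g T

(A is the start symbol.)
Yes. A → b b / A → b on { 'b' }; A → b b / A → T ')' c on { 'b' }; A → b / A → T ')' c on { 'b' }; T → g a / T → g T on { 'g' }

A FIRST/FIRST conflict occurs when two productions N → α and N → β for the same non-terminal have FIRST(α) ∩ FIRST(β) ≠ ∅ (with ε ∈ FIRST of a nullable right-hand side, so two nullable alternatives also conflict).

FIRST sets of the non-terminals at (or reachable through a nullable prefix from) the front of some alternative:
  FIRST(T) = { 'b', 'g' }

Productions for A:
  A → b b: FIRST = { 'b' }
  A → b: FIRST = { 'b' }
  A → T ) c: FIRST = { 'b', 'g' }
Productions for T:
  T → g a: FIRST = { 'g' }
  T → b a: FIRST = { 'b' }
  T → g T: FIRST = { 'g' }

Conflict for A: A → b b and A → b
  Overlap: { 'b' }
Conflict for A: A → b b and A → T ) c
  Overlap: { 'b' }
Conflict for A: A → b and A → T ) c
  Overlap: { 'b' }
Conflict for T: T → g a and T → g T
  Overlap: { 'g' }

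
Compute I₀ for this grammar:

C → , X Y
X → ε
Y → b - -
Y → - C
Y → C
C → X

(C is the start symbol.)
First, augment the grammar with C' → C
I₀ = CLOSURE({ [C' → . C] }):
  [C' → . C] has the dot before C: add [C → . , X Y], [C → . X]
  [C → . X] has the dot before X: add [X → .]
No further items can be added.

I₀ = { [C → . , X Y], [C → . X], [C' → . C], [X → .] }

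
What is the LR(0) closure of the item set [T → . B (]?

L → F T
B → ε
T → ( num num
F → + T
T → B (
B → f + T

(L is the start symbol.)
To compute CLOSURE, for each item [A → α.Bβ] where B is a non-terminal, add [B → .γ] for all productions B → γ; repeat for the newly added items until nothing changes.

Start with: [T → . B (]
  [T → . B (] has the dot before B: add [B → .], [B → . f + T]
No further items can be added.

CLOSURE = { [B → . f + T], [B → .], [T → . B (] }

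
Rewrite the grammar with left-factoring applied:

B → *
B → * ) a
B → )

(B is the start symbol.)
B → * B'
B' → ε
B' → ) a
B → )

Left-factoring transforms A → αβ₁ | αβ₂ into A → αA' and A' → β₁ | β₂
(α is the longest common prefix among the alternatives). Repeat until
no nonterminal has two alternatives with a common prefix.

Round 1: B has alternatives sharing prefix '*'. Introduce B': B → * B'
  Add: B' → ε
  Add: B' → ) a

No remaining common prefixes — done.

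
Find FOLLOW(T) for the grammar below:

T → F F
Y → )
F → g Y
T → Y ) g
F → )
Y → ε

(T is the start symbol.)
To compute FOLLOW(T), find every occurrence of T on a right-hand side N → α T β: add FIRST(β) \ {ε}, and if β is empty or nullable also add FOLLOW(N). Iterate to a fixed point.

T is the start symbol, so $ ∈ FOLLOW(T).
T does not occur on any right-hand side.

Taking the union: FOLLOW(T) = { $ }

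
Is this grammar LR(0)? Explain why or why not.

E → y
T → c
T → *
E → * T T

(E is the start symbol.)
Augment with E' → E and build the canonical LR(0) collection (I0 = CLOSURE({[E' → . E]}), then GOTO on every symbol after a dot until no new states appear). It has 8 states:
  I0: { [E → . * T T], [E → . y], [E' → . E] }  — shift
  I1: { [E → * . T T], [T → . *], [T → . c] }  — shift
  I2: { [E' → E .] }  — accept
  I3: { [E → y .] }  — reduce
  I4: { [T → * .] }  — reduce
  I5: { [E → * T . T], [T → . *], [T → . c] }  — shift
  I6: { [T → c .] }  — reduce
  I7: { [E → * T T .] }  — reduce

Every state is either a pure shift/goto state or contains exactly one complete item and nothing to shift — no conflicts. The grammar is LR(0).

Answer: Yes, the grammar is LR(0)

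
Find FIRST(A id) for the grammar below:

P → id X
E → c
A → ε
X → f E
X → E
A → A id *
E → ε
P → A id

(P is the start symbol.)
{ 'id' }

FIRST sets of the non-terminals involved (from the grammar, by fixed-point iteration):
  FIRST(A) = { 'id', ε }

To compute FIRST(A id), process the symbols left to right:
Symbol A is a non-terminal. Add FIRST(A) \ {ε} = { 'id' }
A is nullable (ε ∈ FIRST(A)), continue to the next symbol.
Symbol id is a terminal. Add 'id' and stop.
FIRST(A id) = { 'id' }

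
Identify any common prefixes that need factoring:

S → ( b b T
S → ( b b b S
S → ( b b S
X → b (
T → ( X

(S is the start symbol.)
Yes, S has productions with common prefix '( b b'

Left-factoring is needed when two productions for the same non-terminal
share a common prefix on the right-hand side.

Productions for S:
  S → ( b b T
  S → ( b b b S
  S → ( b b S

Found common prefix '( b b' in productions for S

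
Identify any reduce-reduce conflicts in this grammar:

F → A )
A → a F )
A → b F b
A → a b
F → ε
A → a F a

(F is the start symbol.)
Yes — I8: [A → a b .] vs [F → .]

Augment with F' → F and build the canonical LR(0) collection (I0 = CLOSURE({[F' → . F]}), then GOTO on every symbol after a dot until no new states appear). It has 12 states:
  I0: { [A → . a F )], [A → . a F a], [A → . a b], [A → . b F b], [F → . A )], [F → .], [F' → . F] }  — shift, reduce
  I1: { [F → A . )] }  — shift
  I2: { [F' → F .] }  — accept
  I3: { [A → . a F )], [A → . a F a], [A → . a b], [A → . b F b], [A → a . F )], [A → a . F a], [A → a . b], [F → . A )], [F → .] }  — shift, reduce
  I4: { [A → . a F )], [A → . a F a], [A → . a b], [A → . b F b], [A → b . F b], [F → . A )], [F → .] }  — shift, reduce
  I5: { [A → b F . b] }  — shift
  I6: { [A → b F b .] }  — reduce
  I7: { [A → a F . )], [A → a F . a] }  — shift
  I8: { [A → . a F )], [A → . a F a], [A → . a b], [A → . b F b], [A → a b .], [A → b . F b], [F → . A )], [F → .] }  — shift, 2 reduces
  I9: { [A → a F ) .] }  — reduce
  I10: { [A → a F a .] }  — reduce
  I11: { [F → A ) .] }  — reduce

I8 contains complete items [A → a b .], [F → .] — reduce-reduce conflict.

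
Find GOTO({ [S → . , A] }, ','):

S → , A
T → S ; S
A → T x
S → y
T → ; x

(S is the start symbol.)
{ [A → . T x], [S → , . A], [S → . , A], [S → . y], [T → . ; x], [T → . S ; S] }

GOTO(I, ',') = CLOSURE({ [A → αX.β] : [A → α.Xβ] ∈ I, X = ',' })

Items with dot before ',', with the dot advanced:
  [S → . , A] → [S → , . A]
Closure of the advanced items:
  [S → , . A] has the dot before A: add [A → . T x]
  [A → . T x] has the dot before T: add [T → . S ; S], [T → . ; x]
  [T → . S ; S] has the dot before S: add [S → . , A], [S → . y]

GOTO = { [A → . T x], [S → , . A], [S → . , A], [S → . y], [T → . ; x], [T → . S ; S] }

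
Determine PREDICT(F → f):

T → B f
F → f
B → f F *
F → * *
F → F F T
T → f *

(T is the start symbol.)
PREDICT(F → f) = (FIRST(RHS) \ {ε}) ∪ (FOLLOW(F) if ε ∈ FIRST(RHS), i.e. RHS ⇒* ε)
FIRST(f) = { 'f' }
ε ∉ FIRST(f), so FOLLOW(F) is not added.
PREDICT(F → f) = { 'f' }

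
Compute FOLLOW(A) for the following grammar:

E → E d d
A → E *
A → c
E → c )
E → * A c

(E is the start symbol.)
To compute FOLLOW(A), find every occurrence of A on a right-hand side N → α A β: add FIRST(β) \ {ε}, and if β is empty or nullable also add FOLLOW(N). Iterate to a fixed point.

In E → * A c: A is followed by c, add FIRST(c) \ {ε} = { 'c' }

Taking the union: FOLLOW(A) = { 'c' }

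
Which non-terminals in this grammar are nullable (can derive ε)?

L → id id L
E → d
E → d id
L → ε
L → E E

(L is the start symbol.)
{ 'L' }

ε-productions: L → ε
So L is immediately nullable.
No further non-terminal can be added: every production for the remaining non-terminals contains a terminal or a non-nullable non-terminal.
Nullable = { 'L' }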